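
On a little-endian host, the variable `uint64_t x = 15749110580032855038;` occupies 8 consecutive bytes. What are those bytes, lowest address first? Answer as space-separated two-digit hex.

FE 5B 34 53 A1 14 90 DA

15749110580032855038 in hexadecimal, padded to 64 bits, is 0xDA9014A153345BFE.
Split into bytes (most-significant first): DA 90 14 A1 53 34 5B FE.
Little-endian: lowest address holds the least-significant byte.
So at ascending addresses the bytes are FE 5B 34 53 A1 14 90 DA.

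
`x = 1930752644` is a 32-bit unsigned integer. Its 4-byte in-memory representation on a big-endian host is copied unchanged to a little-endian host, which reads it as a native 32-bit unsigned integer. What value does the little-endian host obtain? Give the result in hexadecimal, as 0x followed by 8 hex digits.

1930752644 in 32-bit hexadecimal is 0x7314F284.
Stored big-endian, the bytes at ascending addresses are 73 14 F2 84.
Read back as little-endian, the first byte is least significant, giving 0x84F21473.

0x84F21473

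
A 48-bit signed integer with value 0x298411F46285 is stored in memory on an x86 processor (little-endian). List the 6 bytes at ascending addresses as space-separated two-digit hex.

85 62 F4 11 84 29

Split into bytes (most-significant first): 29 84 11 F4 62 85.
Little-endian: lowest address holds the least-significant byte.
So at ascending addresses the bytes are 85 62 F4 11 84 29.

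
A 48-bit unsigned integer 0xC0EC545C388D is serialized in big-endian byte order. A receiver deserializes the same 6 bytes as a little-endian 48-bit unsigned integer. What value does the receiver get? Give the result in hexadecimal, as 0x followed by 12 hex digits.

Stored big-endian, the bytes at ascending addresses are C0 EC 54 5C 38 8D.
Read back as little-endian, the first byte is least significant, giving 0x8D385C54ECC0.

0x8D385C54ECC0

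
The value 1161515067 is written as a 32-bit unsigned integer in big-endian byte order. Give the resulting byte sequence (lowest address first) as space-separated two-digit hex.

1161515067 in hexadecimal, padded to 32 bits, is 0x453B503B.
Split into bytes (most-significant first): 45 3B 50 3B.
In big-endian order the high byte comes first in memory.
So the memory order matches the most-significant-first order: 45 3B 50 3B.

45 3B 50 3B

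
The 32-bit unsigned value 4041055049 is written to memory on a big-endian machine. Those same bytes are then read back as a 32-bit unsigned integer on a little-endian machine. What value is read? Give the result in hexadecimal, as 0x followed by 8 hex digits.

0x499BDDF0

4041055049 in 32-bit hexadecimal is 0xF0DD9B49.
Stored big-endian, the bytes at ascending addresses are F0 DD 9B 49.
Read back as little-endian, the first byte is least significant, giving 0x499BDDF0.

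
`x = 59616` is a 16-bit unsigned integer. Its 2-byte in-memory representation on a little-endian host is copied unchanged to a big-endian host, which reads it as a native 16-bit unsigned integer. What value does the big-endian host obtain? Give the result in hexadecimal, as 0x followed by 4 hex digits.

0xE0E8

59616 in 16-bit hexadecimal is 0xE8E0.
Stored little-endian, the bytes at ascending addresses are E0 E8.
Read back as big-endian, the last byte is least significant, giving 0xE0E8.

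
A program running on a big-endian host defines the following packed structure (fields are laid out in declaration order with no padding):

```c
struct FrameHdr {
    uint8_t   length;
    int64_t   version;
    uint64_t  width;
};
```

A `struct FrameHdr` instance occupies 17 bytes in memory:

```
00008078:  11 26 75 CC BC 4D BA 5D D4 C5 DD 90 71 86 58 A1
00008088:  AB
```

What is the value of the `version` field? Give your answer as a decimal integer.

`version` follows `length` (1 byte), so it starts at byte offset 1 and occupies 8 bytes.
Bytes at offsets 1..8: 26 75 CC BC 4D BA 5D D4.
Big-endian stores the most-significant byte at the lowest address.
The bytes are already most-significant first: 0x2675CCBC4DBA5DD4.
0x2675CCBC4DBA5DD4 = 2771346254846385620.

2771346254846385620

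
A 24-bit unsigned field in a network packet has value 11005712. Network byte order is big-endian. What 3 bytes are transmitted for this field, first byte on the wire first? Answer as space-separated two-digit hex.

11005712 in hexadecimal, padded to 24 bits, is 0xA7EF10.
Split into bytes (most-significant first): A7 EF 10.
In big-endian order the high byte comes first in memory.
So the memory order matches the most-significant-first order: A7 EF 10.

A7 EF 10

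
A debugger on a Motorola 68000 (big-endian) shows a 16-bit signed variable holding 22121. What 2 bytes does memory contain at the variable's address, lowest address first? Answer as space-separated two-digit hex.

22121 in hexadecimal, padded to 16 bits, is 0x5669.
Split into bytes (most-significant first): 56 69.
In big-endian order the high byte comes first in memory.
So the memory order matches the most-significant-first order: 56 69.

56 69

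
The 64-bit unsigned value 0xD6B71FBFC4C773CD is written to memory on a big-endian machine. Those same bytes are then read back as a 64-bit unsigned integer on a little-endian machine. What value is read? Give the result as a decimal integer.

Stored big-endian, the bytes at ascending addresses are D6 B7 1F BF C4 C7 73 CD.
Read back as little-endian, the first byte is least significant, giving 0xCD73C7C4BF1FB7D6.
0xCD73C7C4BF1FB7D6 = 14804396047930996694.

14804396047930996694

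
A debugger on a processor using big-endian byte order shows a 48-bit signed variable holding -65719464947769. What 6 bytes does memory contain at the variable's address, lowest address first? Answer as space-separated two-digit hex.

C4 3A 7E A3 0F C7

Two's complement of -65719464947769 in 48 bits: 65719464947769 = 0x3BC5815CF039; invert → 0xC43A7EA30FC6; add 1 → 0xC43A7EA30FC7.
Split into bytes (most-significant first): C4 3A 7E A3 0F C7.
Big-endian: lowest address holds the most-significant byte.
So the memory order matches the most-significant-first order: C4 3A 7E A3 0F C7.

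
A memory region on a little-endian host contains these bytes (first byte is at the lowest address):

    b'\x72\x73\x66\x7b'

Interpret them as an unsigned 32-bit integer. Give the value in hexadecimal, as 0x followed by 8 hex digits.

0x7B667372

Little-endian stores the least-significant byte at the lowest address.
Reassemble most-significant byte first: 7B 66 73 72 → 0x7B667372.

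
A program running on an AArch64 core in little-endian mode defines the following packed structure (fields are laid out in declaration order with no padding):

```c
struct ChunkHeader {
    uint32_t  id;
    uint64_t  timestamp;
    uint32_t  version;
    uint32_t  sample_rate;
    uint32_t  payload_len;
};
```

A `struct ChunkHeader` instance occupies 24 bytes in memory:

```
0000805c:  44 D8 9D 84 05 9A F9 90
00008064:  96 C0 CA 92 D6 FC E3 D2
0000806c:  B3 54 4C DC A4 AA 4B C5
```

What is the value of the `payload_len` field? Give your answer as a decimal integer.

`payload_len` follows `id` (4 B), `timestamp` (8 B), `version` (4 B), `sample_rate` (4 B), so it starts at offset 4 + 8 + 4 + 4 = 20 and occupies 4 bytes.
Bytes at offsets 20..23: A4 AA 4B C5.
In little-endian order the low byte comes first in memory.
Reassemble most-significant byte first: C5 4B AA A4 → 0xC54BAAA4.
0xC54BAAA4 = 3310070436.

3310070436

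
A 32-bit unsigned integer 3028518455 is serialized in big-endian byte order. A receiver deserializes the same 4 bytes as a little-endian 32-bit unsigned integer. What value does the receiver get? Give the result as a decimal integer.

3028518455 in 32-bit hexadecimal is 0xB4838637.
Stored big-endian, the bytes at ascending addresses are B4 83 86 37.
Read back as little-endian, the first byte is least significant, giving 0x378683B4.
0x378683B4 = 931562420.

931562420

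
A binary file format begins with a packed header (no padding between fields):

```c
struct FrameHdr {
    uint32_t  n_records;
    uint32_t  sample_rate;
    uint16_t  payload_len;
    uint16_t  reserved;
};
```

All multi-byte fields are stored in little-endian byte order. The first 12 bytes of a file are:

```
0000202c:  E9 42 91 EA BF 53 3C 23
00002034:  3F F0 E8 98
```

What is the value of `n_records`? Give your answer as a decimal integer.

3935388393

`n_records` is the first field, at byte offset 0, occupying 4 bytes.
Bytes at offsets 0..3: E9 42 91 EA.
Little-endian: lowest address holds the least-significant byte.
Reassemble most-significant byte first: EA 91 42 E9 → 0xEA9142E9.
0xEA9142E9 = 3935388393.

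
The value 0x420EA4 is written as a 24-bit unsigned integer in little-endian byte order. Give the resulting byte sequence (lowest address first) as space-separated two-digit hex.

A4 0E 42

Split into bytes (most-significant first): 42 0E A4.
In little-endian order the low byte comes first in memory.
So at ascending addresses the bytes are A4 0E 42.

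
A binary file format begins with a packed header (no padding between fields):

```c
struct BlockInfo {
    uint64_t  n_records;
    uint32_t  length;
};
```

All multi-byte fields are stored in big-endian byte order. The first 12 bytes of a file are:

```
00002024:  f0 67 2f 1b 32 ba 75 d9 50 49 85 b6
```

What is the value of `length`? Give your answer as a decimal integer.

1346995638

`length` follows `n_records` (8 bytes), so it starts at byte offset 8 and occupies 4 bytes.
Bytes at offsets 8..11: 50 49 85 B6.
Big-endian: lowest address holds the most-significant byte.
The bytes are already most-significant first: 0x504985B6.
0x504985B6 = 1346995638.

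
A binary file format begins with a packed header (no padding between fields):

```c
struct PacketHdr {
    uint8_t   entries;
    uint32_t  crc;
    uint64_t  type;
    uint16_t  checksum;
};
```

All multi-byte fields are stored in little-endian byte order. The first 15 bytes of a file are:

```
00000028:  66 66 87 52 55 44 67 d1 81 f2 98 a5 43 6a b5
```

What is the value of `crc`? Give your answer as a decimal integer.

1431471974

`crc` follows `entries` (1 byte), so it starts at byte offset 1 and occupies 4 bytes.
Bytes at offsets 1..4: 66 87 52 55.
Little-endian stores the least-significant byte at the lowest address.
Reassemble most-significant byte first: 55 52 87 66 → 0x55528766.
0x55528766 = 1431471974.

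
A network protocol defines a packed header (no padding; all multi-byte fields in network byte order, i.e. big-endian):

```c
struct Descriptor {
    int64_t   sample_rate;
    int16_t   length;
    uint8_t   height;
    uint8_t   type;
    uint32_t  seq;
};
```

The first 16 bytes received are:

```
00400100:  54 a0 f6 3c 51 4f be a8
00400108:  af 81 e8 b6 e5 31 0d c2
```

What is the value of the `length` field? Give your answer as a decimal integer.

-20607

`length` follows `sample_rate` (8 bytes), so it starts at byte offset 8 and occupies 2 bytes.
Bytes at offsets 8..9: AF 81.
Big-endian: lowest address holds the most-significant byte.
The bytes are already most-significant first: 0xAF81.
Top bit is set, so as a signed 16-bit value this is 0xAF81 − 2^16 = -20607.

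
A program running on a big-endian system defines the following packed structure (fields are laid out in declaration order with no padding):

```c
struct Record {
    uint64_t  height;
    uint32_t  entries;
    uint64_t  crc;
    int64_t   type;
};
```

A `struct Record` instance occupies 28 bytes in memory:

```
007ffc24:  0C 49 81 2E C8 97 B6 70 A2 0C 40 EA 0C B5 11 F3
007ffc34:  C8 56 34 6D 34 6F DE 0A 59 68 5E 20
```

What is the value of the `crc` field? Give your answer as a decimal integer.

915657837975581805

`crc` follows `height` (8 B), `entries` (4 B), so it starts at offset 8 + 4 = 12 and occupies 8 bytes.
Bytes at offsets 12..19: 0C B5 11 F3 C8 56 34 6D.
Big-endian stores the most-significant byte at the lowest address.
The bytes are already most-significant first: 0x0CB511F3C856346D.
0x0CB511F3C856346D = 915657837975581805.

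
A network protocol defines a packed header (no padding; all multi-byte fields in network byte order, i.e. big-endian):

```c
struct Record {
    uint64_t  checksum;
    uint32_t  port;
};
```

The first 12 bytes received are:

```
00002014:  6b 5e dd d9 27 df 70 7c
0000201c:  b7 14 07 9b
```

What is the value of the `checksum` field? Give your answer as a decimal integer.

7736865134615687292

`checksum` is the first field, at byte offset 0, occupying 8 bytes.
Bytes at offsets 0..7: 6B 5E DD D9 27 DF 70 7C.
Big-endian stores the most-significant byte at the lowest address.
The bytes are already most-significant first: 0x6B5EDDD927DF707C.
0x6B5EDDD927DF707C = 7736865134615687292.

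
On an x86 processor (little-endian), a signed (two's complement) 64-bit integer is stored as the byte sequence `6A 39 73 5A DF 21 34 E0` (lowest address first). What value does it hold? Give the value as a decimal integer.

Little-endian stores the least-significant byte at the lowest address.
Reassemble most-significant byte first: E0 34 21 DF 5A 73 39 6A → 0xE03421DF5A73396A.
Top bit is set, so as a signed 64-bit value this is 0xE03421DF5A73396A − 2^64 = -2291169067245815446.

-2291169067245815446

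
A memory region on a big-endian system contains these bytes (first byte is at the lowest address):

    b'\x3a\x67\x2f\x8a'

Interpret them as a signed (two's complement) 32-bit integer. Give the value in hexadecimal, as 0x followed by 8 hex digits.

0x3A672F8A

Big-endian stores the most-significant byte at the lowest address.
The bytes are already most-significant first: 0x3A672F8A.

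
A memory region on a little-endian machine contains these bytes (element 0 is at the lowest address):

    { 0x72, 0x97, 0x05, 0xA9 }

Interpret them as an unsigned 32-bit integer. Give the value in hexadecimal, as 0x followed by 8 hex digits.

0xA9059772

In little-endian order the low byte comes first in memory.
Reassemble most-significant byte first: A9 05 97 72 → 0xA9059772.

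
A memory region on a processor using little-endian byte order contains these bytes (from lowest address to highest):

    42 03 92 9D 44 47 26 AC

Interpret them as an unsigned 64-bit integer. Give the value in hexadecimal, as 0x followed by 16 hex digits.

0xAC2647449D920342

In little-endian order the low byte comes first in memory.
Reassemble most-significant byte first: AC 26 47 44 9D 92 03 42 → 0xAC2647449D920342.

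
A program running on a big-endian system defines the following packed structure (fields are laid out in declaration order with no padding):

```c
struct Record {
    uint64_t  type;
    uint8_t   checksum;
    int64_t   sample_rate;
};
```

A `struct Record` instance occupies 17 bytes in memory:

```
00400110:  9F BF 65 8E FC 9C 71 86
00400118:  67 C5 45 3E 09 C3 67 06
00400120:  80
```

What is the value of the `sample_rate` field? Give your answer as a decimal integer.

-4231908063190776192

`sample_rate` follows `type` (8 B), `checksum` (1 B), so it starts at offset 8 + 1 = 9 and occupies 8 bytes.
Bytes at offsets 9..16: C5 45 3E 09 C3 67 06 80.
Big-endian: lowest address holds the most-significant byte.
The bytes are already most-significant first: 0xC5453E09C3670680.
Top bit is set, so as a signed 64-bit value this is 0xC5453E09C3670680 − 2^64 = -4231908063190776192.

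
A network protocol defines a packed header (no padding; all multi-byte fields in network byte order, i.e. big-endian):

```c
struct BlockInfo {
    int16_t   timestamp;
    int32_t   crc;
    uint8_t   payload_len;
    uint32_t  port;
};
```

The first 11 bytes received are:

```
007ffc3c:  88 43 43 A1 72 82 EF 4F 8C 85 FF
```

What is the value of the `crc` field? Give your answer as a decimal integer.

`crc` follows `timestamp` (2 bytes), so it starts at byte offset 2 and occupies 4 bytes.
Bytes at offsets 2..5: 43 A1 72 82.
Big-endian: lowest address holds the most-significant byte.
The bytes are already most-significant first: 0x43A17282.
0x43A17282 = 1134654082.

1134654082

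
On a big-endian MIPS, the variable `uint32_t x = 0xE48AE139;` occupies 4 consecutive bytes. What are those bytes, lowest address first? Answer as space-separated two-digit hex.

Split into bytes (most-significant first): E4 8A E1 39.
Big-endian stores the most-significant byte at the lowest address.
So the memory order matches the most-significant-first order: E4 8A E1 39.

E4 8A E1 39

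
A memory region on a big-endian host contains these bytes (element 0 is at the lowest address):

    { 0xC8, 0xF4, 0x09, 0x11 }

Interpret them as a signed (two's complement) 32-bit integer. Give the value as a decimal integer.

-923530991

In big-endian order the high byte comes first in memory.
The bytes are already most-significant first: 0xC8F40911.
Top bit is set, so as a signed 32-bit value this is 0xC8F40911 − 2^32 = -923530991.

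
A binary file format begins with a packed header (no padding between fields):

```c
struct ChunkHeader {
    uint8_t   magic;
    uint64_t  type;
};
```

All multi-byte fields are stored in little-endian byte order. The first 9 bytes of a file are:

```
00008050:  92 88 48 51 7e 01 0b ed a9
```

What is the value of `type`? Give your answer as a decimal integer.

`type` follows `magic` (1 byte), so it starts at byte offset 1 and occupies 8 bytes.
Bytes at offsets 1..8: 88 48 51 7E 01 0B ED A9.
Little-endian: lowest address holds the least-significant byte.
Reassemble most-significant byte first: A9 ED 0B 01 7E 51 48 88 → 0xA9ED0B017E514888.
0xA9ED0B017E514888 = 12244455062932375688.

12244455062932375688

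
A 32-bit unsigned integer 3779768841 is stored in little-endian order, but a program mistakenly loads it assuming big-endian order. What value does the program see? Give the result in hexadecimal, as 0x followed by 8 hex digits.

0x09B24AE1

3779768841 in 32-bit hexadecimal is 0xE14AB209.
Stored little-endian, the bytes at ascending addresses are 09 B2 4A E1.
Read back as big-endian, the last byte is least significant, giving 0x09B24AE1.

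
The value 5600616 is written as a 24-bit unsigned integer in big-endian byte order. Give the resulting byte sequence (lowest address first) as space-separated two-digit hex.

55 75 68

5600616 in hexadecimal, padded to 24 bits, is 0x557568.
Split into bytes (most-significant first): 55 75 68.
Big-endian: lowest address holds the most-significant byte.
So the memory order matches the most-significant-first order: 55 75 68.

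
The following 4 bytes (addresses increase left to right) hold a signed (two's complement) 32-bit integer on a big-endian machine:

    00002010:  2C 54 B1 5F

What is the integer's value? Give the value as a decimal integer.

743747935

Big-endian stores the most-significant byte at the lowest address.
The bytes are already most-significant first: 0x2C54B15F.
0x2C54B15F = 743747935.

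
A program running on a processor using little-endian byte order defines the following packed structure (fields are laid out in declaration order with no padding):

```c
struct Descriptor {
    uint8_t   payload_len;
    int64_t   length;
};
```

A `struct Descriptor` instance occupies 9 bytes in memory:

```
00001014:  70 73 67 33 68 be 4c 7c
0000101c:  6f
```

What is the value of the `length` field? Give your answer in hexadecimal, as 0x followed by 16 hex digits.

0x6F7C4CBE68336773

`length` follows `payload_len` (1 byte), so it starts at byte offset 1 and occupies 8 bytes.
Bytes at offsets 1..8: 73 67 33 68 BE 4C 7C 6F.
In little-endian order the low byte comes first in memory.
Reassemble most-significant byte first: 6F 7C 4C BE 68 33 67 73 → 0x6F7C4CBE68336773.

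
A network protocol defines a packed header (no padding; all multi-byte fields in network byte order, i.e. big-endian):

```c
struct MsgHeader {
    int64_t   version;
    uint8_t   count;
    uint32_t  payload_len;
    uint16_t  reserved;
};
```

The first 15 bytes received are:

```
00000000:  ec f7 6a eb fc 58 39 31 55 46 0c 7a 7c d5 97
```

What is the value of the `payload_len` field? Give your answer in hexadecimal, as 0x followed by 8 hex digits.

0x460C7A7C

`payload_len` follows `version` (8 B), `count` (1 B), so it starts at offset 8 + 1 = 9 and occupies 4 bytes.
Bytes at offsets 9..12: 46 0C 7A 7C.
In big-endian order the high byte comes first in memory.
The bytes are already most-significant first: 0x460C7A7C.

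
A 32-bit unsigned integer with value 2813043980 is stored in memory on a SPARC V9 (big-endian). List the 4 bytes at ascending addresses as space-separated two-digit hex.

A7 AB A5 0C

2813043980 in hexadecimal, padded to 32 bits, is 0xA7ABA50C.
Split into bytes (most-significant first): A7 AB A5 0C.
Big-endian stores the most-significant byte at the lowest address.
So the memory order matches the most-significant-first order: A7 AB A5 0C.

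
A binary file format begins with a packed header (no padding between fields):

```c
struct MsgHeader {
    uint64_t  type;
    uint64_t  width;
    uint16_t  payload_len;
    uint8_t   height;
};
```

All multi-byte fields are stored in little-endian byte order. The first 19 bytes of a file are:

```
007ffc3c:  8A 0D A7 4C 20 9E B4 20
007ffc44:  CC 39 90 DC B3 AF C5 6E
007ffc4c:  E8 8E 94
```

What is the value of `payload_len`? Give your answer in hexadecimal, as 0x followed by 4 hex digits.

`payload_len` follows `type` (8 B), `width` (8 B), so it starts at offset 8 + 8 = 16 and occupies 2 bytes.
Bytes at offsets 16..17: E8 8E.
In little-endian order the low byte comes first in memory.
Reassemble most-significant byte first: 8E E8 → 0x8EE8.

0x8EE8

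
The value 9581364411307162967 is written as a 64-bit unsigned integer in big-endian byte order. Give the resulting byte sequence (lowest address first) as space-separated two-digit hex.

9581364411307162967 in hexadecimal, padded to 64 bits, is 0x84F7D82AF7887D57.
Split into bytes (most-significant first): 84 F7 D8 2A F7 88 7D 57.
Big-endian: lowest address holds the most-significant byte.
So the memory order matches the most-significant-first order: 84 F7 D8 2A F7 88 7D 57.

84 F7 D8 2A F7 88 7D 57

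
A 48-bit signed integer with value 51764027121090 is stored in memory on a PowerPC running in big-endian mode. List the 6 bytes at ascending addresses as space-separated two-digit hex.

2F 14 40 72 DD C2

51764027121090 in hexadecimal, padded to 48 bits, is 0x2F144072DDC2.
Split into bytes (most-significant first): 2F 14 40 72 DD C2.
Big-endian stores the most-significant byte at the lowest address.
So the memory order matches the most-significant-first order: 2F 14 40 72 DD C2.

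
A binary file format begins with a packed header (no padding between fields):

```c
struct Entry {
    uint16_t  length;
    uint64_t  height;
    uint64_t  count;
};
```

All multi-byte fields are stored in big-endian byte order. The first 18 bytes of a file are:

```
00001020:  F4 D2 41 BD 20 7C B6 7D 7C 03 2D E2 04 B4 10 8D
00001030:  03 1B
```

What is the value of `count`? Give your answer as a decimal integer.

3306210247861666587

`count` follows `length` (2 B), `height` (8 B), so it starts at offset 2 + 8 = 10 and occupies 8 bytes.
Bytes at offsets 10..17: 2D E2 04 B4 10 8D 03 1B.
In big-endian order the high byte comes first in memory.
The bytes are already most-significant first: 0x2DE204B4108D031B.
0x2DE204B4108D031B = 3306210247861666587.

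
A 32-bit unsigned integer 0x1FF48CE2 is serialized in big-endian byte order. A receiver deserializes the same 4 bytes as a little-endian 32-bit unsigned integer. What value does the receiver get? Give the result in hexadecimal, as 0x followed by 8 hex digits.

Stored big-endian, the bytes at ascending addresses are 1F F4 8C E2.
Read back as little-endian, the first byte is least significant, giving 0xE28CF41F.

0xE28CF41F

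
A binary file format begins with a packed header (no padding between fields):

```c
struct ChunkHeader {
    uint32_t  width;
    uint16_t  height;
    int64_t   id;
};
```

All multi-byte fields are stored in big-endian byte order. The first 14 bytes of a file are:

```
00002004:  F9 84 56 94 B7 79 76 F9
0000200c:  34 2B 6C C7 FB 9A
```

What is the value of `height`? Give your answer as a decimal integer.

`height` follows `width` (4 bytes), so it starts at byte offset 4 and occupies 2 bytes.
Bytes at offsets 4..5: B7 79.
In big-endian order the high byte comes first in memory.
The bytes are already most-significant first: 0xB779.
0xB779 = 46969.

46969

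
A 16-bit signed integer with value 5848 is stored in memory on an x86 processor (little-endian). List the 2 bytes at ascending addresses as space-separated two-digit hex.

D8 16

5848 in hexadecimal, padded to 16 bits, is 0x16D8.
Split into bytes (most-significant first): 16 D8.
In little-endian order the low byte comes first in memory.
So at ascending addresses the bytes are D8 16.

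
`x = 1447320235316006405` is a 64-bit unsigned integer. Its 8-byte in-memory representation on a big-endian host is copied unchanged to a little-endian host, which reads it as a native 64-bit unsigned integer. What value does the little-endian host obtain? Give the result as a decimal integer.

1447320235316006405 in 64-bit hexadecimal is 0x1415EA15F63ECE05.
Stored big-endian, the bytes at ascending addresses are 14 15 EA 15 F6 3E CE 05.
Read back as little-endian, the first byte is least significant, giving 0x05CE3EF615EA1514.
0x05CE3EF615EA1514 = 418341042042574100.

418341042042574100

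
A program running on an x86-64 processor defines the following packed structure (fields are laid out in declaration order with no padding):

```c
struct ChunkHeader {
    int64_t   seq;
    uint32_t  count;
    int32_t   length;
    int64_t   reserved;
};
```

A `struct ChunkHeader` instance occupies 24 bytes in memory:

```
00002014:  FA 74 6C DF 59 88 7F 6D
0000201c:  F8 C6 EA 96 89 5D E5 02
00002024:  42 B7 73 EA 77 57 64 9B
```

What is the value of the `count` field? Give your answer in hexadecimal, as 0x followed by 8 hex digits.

`count` follows `seq` (8 bytes), so it starts at byte offset 8 and occupies 4 bytes.
Bytes at offsets 8..11: F8 C6 EA 96.
Little-endian: lowest address holds the least-significant byte.
Reassemble most-significant byte first: 96 EA C6 F8 → 0x96EAC6F8.

0x96EAC6F8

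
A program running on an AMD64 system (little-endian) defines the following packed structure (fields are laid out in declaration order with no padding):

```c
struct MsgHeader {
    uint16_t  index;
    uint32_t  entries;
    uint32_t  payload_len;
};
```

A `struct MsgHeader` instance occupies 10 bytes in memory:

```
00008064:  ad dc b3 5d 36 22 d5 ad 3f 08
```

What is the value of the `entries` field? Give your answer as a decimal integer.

`entries` follows `index` (2 bytes), so it starts at byte offset 2 and occupies 4 bytes.
Bytes at offsets 2..5: B3 5D 36 22.
In little-endian order the low byte comes first in memory.
Reassemble most-significant byte first: 22 36 5D B3 → 0x22365DB3.
0x22365DB3 = 573988275.

573988275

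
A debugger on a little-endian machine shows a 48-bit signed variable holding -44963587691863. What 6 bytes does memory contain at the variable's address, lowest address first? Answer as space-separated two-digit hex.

Two's complement of -44963587691863 in 48 bits: 44963587691863 = 0x28E4E6AC1557; invert → 0xD71B1953EAA8; add 1 → 0xD71B1953EAA9.
Split into bytes (most-significant first): D7 1B 19 53 EA A9.
In little-endian order the low byte comes first in memory.
So at ascending addresses the bytes are A9 EA 53 19 1B D7.

A9 EA 53 19 1B D7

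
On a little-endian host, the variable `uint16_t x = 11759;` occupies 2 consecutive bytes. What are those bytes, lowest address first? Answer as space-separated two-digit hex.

EF 2D

11759 in hexadecimal, padded to 16 bits, is 0x2DEF.
Split into bytes (most-significant first): 2D EF.
In little-endian order the low byte comes first in memory.
So at ascending addresses the bytes are EF 2D.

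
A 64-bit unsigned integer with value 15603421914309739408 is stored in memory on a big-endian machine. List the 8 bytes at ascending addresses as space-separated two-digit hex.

15603421914309739408 in hexadecimal, padded to 64 bits, is 0xD88A7D8F82FA4390.
Split into bytes (most-significant first): D8 8A 7D 8F 82 FA 43 90.
Big-endian: lowest address holds the most-significant byte.
So the memory order matches the most-significant-first order: D8 8A 7D 8F 82 FA 43 90.

D8 8A 7D 8F 82 FA 43 90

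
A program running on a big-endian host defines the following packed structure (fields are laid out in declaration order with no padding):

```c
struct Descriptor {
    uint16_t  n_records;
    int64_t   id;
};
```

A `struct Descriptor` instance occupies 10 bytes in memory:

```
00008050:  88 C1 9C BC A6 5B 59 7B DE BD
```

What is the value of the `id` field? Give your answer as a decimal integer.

`id` follows `n_records` (2 bytes), so it starts at byte offset 2 and occupies 8 bytes.
Bytes at offsets 2..9: 9C BC A6 5B 59 7B DE BD.
Big-endian: lowest address holds the most-significant byte.
The bytes are already most-significant first: 0x9CBCA65B597BDEBD.
Top bit is set, so as a signed 64-bit value this is 0x9CBCA65B597BDEBD − 2^64 = -7152659196897665347.

-7152659196897665347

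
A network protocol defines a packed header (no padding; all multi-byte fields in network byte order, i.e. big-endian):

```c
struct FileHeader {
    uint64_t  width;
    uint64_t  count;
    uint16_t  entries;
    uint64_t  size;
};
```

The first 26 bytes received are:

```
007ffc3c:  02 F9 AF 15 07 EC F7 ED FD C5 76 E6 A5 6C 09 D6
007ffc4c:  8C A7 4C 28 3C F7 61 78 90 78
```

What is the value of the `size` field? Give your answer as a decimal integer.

5487703179140829304

`size` follows `width` (8 B), `count` (8 B), `entries` (2 B), so it starts at offset 8 + 8 + 2 = 18 and occupies 8 bytes.
Bytes at offsets 18..25: 4C 28 3C F7 61 78 90 78.
In big-endian order the high byte comes first in memory.
The bytes are already most-significant first: 0x4C283CF761789078.
0x4C283CF761789078 = 5487703179140829304.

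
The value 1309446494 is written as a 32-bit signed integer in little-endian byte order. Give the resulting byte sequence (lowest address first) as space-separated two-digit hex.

5E 91 0C 4E

1309446494 in hexadecimal, padded to 32 bits, is 0x4E0C915E.
Split into bytes (most-significant first): 4E 0C 91 5E.
Little-endian stores the least-significant byte at the lowest address.
So at ascending addresses the bytes are 5E 91 0C 4E.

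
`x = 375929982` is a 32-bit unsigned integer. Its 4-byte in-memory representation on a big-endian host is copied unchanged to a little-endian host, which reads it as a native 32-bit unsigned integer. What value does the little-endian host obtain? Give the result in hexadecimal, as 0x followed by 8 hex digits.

375929982 in 32-bit hexadecimal is 0x16683C7E.
Stored big-endian, the bytes at ascending addresses are 16 68 3C 7E.
Read back as little-endian, the first byte is least significant, giving 0x7E3C6816.

0x7E3C6816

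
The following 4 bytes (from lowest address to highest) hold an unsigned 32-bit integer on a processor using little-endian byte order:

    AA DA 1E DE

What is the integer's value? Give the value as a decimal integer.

3726564010

Little-endian: lowest address holds the least-significant byte.
Reassemble most-significant byte first: DE 1E DA AA → 0xDE1EDAAA.
0xDE1EDAAA = 3726564010.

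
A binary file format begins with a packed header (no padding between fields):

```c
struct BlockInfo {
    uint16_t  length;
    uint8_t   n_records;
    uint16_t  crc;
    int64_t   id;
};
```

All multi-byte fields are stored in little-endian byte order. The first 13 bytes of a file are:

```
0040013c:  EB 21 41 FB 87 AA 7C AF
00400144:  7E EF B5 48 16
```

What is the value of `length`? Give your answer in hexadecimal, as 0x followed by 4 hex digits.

`length` is the first field, at byte offset 0, occupying 2 bytes.
Bytes at offsets 0..1: EB 21.
Little-endian stores the least-significant byte at the lowest address.
Reassemble most-significant byte first: 21 EB → 0x21EB.

0x21EB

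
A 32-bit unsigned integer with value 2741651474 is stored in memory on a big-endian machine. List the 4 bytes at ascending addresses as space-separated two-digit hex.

A3 6A 48 12

2741651474 in hexadecimal, padded to 32 bits, is 0xA36A4812.
Split into bytes (most-significant first): A3 6A 48 12.
Big-endian stores the most-significant byte at the lowest address.
So the memory order matches the most-significant-first order: A3 6A 48 12.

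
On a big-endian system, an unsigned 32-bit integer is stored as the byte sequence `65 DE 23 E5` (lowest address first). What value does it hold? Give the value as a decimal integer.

Big-endian: lowest address holds the most-significant byte.
The bytes are already most-significant first: 0x65DE23E5.
0x65DE23E5 = 1709056997.

1709056997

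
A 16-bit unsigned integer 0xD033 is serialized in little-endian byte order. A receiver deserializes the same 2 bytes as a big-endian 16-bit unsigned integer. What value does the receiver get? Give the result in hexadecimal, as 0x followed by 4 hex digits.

0x33D0

Stored little-endian, the bytes at ascending addresses are 33 D0.
Read back as big-endian, the last byte is least significant, giving 0x33D0.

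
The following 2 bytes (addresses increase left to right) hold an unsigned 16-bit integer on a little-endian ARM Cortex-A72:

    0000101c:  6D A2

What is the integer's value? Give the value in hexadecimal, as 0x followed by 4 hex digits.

In little-endian order the low byte comes first in memory.
Reassemble most-significant byte first: A2 6D → 0xA26D.

0xA26D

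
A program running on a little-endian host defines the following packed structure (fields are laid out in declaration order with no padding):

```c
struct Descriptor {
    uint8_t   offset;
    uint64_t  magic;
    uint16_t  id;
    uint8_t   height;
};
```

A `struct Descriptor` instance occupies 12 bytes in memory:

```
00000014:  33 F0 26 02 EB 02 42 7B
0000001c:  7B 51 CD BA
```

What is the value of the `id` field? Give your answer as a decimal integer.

`id` follows `offset` (1 B), `magic` (8 B), so it starts at offset 1 + 8 = 9 and occupies 2 bytes.
Bytes at offsets 9..10: 51 CD.
Little-endian: lowest address holds the least-significant byte.
Reassemble most-significant byte first: CD 51 → 0xCD51.
0xCD51 = 52561.

52561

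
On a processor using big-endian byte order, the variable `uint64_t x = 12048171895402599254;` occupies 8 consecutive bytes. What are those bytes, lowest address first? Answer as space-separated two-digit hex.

A7 33 B4 81 42 51 13 56

12048171895402599254 in hexadecimal, padded to 64 bits, is 0xA733B48142511356.
Split into bytes (most-significant first): A7 33 B4 81 42 51 13 56.
In big-endian order the high byte comes first in memory.
So the memory order matches the most-significant-first order: A7 33 B4 81 42 51 13 56.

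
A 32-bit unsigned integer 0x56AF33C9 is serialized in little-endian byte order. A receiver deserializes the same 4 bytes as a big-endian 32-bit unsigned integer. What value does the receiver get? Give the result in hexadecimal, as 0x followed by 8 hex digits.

Stored little-endian, the bytes at ascending addresses are C9 33 AF 56.
Read back as big-endian, the last byte is least significant, giving 0xC933AF56.

0xC933AF56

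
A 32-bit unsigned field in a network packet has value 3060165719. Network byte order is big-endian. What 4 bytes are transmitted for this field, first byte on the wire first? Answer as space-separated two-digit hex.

3060165719 in hexadecimal, padded to 32 bits, is 0xB6666C57.
Split into bytes (most-significant first): B6 66 6C 57.
In big-endian order the high byte comes first in memory.
So the memory order matches the most-significant-first order: B6 66 6C 57.

B6 66 6C 57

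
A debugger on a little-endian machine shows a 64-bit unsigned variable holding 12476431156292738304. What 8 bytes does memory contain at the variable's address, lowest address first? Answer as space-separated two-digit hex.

00 DD 71 9F 08 30 25 AD

12476431156292738304 in hexadecimal, padded to 64 bits, is 0xAD2530089F71DD00.
Split into bytes (most-significant first): AD 25 30 08 9F 71 DD 00.
Little-endian: lowest address holds the least-significant byte.
So at ascending addresses the bytes are 00 DD 71 9F 08 30 25 AD.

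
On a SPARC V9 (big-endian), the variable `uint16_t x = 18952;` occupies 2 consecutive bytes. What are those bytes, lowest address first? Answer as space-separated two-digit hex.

4A 08

18952 in hexadecimal, padded to 16 bits, is 0x4A08.
Split into bytes (most-significant first): 4A 08.
Big-endian stores the most-significant byte at the lowest address.
So the memory order matches the most-significant-first order: 4A 08.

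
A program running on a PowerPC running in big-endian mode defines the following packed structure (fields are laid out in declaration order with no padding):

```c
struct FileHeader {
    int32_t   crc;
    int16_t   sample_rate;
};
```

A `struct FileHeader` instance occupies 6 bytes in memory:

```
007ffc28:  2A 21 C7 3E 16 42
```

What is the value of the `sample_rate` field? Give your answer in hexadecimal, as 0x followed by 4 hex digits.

`sample_rate` follows `crc` (4 bytes), so it starts at byte offset 4 and occupies 2 bytes.
Bytes at offsets 4..5: 16 42.
Big-endian: lowest address holds the most-significant byte.
The bytes are already most-significant first: 0x1642.

0x1642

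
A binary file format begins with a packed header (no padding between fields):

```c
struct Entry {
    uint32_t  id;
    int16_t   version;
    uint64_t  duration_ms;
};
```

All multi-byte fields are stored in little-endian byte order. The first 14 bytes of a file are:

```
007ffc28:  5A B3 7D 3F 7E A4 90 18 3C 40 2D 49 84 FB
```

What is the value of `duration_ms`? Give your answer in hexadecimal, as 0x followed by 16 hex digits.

0xFB84492D403C1890

`duration_ms` follows `id` (4 B), `version` (2 B), so it starts at offset 4 + 2 = 6 and occupies 8 bytes.
Bytes at offsets 6..13: 90 18 3C 40 2D 49 84 FB.
Little-endian: lowest address holds the least-significant byte.
Reassemble most-significant byte first: FB 84 49 2D 40 3C 18 90 → 0xFB84492D403C1890.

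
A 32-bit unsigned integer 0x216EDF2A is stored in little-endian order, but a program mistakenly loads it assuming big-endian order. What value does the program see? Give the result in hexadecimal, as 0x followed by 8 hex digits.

0x2ADF6E21

Stored little-endian, the bytes at ascending addresses are 2A DF 6E 21.
Read back as big-endian, the last byte is least significant, giving 0x2ADF6E21.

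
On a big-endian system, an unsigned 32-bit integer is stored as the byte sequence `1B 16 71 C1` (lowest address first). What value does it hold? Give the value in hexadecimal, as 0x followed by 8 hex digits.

0x1B1671C1

In big-endian order the high byte comes first in memory.
The bytes are already most-significant first: 0x1B1671C1.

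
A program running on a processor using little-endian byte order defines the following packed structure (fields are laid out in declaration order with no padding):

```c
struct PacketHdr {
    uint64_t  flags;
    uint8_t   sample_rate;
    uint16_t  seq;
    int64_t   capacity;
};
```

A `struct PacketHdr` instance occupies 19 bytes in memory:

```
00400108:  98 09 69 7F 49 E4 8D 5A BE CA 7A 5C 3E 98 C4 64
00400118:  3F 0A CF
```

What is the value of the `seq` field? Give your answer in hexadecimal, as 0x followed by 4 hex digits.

0x7ACA

`seq` follows `flags` (8 B), `sample_rate` (1 B), so it starts at offset 8 + 1 = 9 and occupies 2 bytes.
Bytes at offsets 9..10: CA 7A.
In little-endian order the low byte comes first in memory.
Reassemble most-significant byte first: 7A CA → 0x7ACA.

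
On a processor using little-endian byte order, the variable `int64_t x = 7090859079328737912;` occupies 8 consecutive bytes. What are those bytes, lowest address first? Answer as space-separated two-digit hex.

7090859079328737912 in hexadecimal, padded to 64 bits, is 0x6267CAC37FBE2A78.
Split into bytes (most-significant first): 62 67 CA C3 7F BE 2A 78.
Little-endian stores the least-significant byte at the lowest address.
So at ascending addresses the bytes are 78 2A BE 7F C3 CA 67 62.

78 2A BE 7F C3 CA 67 62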